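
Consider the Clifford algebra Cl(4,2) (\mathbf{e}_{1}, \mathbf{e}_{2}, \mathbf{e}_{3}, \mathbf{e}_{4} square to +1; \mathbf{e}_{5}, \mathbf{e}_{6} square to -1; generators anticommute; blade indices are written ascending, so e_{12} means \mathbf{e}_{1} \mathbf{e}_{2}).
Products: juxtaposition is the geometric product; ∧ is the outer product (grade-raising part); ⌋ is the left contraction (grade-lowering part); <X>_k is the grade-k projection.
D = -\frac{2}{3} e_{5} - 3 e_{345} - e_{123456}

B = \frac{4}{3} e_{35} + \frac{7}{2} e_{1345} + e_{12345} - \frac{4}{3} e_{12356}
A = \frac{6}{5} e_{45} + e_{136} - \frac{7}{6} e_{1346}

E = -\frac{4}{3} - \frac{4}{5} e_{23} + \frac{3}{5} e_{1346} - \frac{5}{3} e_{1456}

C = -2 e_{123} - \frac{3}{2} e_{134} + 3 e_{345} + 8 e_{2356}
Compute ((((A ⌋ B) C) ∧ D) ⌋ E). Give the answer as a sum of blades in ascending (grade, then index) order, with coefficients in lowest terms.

step 1: \frac{21}{5} e_{13} + \frac{4}{3} e_{25} + \frac{6}{5} e_{123}
step 2: \frac{12}{5} - \frac{42}{5} e_{2} + \frac{63}{10} e_{4} - \frac{9}{5} e_{24} - \frac{32}{3} e_{36} - \frac{8}{3} e_{135} + \frac{63}{5} e_{145} - \frac{48}{5} e_{156} - 4 e_{234} + \frac{18}{5} e_{1245} - \frac{168}{5} e_{1256} - 2 e_{12345}
step 3: -\frac{8}{5} e_{5} + \frac{28}{5} e_{25} - \frac{21}{5} e_{45} + \frac{6}{5} e_{245} - \frac{36}{5} e_{345} - \frac{64}{9} e_{356} + \frac{418}{15} e_{2345} - \frac{12}{5} e_{123456}
step 4: 7 e_{16} - \frac{8}{3} e_{146}
Answer: 7 e_{16} - \frac{8}{3} e_{146}


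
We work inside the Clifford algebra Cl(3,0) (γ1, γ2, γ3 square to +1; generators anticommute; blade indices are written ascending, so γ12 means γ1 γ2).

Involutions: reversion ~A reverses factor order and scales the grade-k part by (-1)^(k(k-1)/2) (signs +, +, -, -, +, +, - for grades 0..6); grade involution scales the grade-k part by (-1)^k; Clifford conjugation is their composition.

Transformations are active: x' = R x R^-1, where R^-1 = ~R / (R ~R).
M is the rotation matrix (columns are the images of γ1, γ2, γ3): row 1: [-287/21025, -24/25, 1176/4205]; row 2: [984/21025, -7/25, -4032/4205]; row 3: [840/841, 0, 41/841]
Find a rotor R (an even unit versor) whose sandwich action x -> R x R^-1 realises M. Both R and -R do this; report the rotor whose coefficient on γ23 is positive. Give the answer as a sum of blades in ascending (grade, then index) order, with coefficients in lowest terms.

Method: write R = a + b12*γ12 + b13*γ13 + b23*γ23 with a^2 + b12^2 + b13^2 + b23^2 = 1 (so R^-1 = ~R). Expanding the columns R e_j ~R gives tr M = 4a^2 - 1 and, from the antisymmetric part, M21 - M12 = -4a*b12, M13 - M31 = 4a*b13, M32 - M23 = -4a*b23.
Here tr M = -5149/21025, so a^2 = (1 + tr M)/4 = 3969/21025 and a = ±63/145. Taking a = 63/145: M21 - M12 = 21168/21025, M13 - M31 = -3024/4205, M32 - M23 = 4032/4205, giving b12 = -84/145, b13 = -12/29, b23 = -16/29, i.e. R = 63/145 - 84/145*γ12 - 12/29*γ13 - 16/29*γ23.
Its γ23 coefficient is negative, so report the other preimage -R.
Answer: -63/145 + 84/145*γ12 + 12/29*γ13 + 16/29*γ23. Uniqueness: Spin(3) -> SO(3) maps R and -R to the same rotation of trace -5149/21025; fixing the sign of the γ23 coefficient removes the ambiguity.


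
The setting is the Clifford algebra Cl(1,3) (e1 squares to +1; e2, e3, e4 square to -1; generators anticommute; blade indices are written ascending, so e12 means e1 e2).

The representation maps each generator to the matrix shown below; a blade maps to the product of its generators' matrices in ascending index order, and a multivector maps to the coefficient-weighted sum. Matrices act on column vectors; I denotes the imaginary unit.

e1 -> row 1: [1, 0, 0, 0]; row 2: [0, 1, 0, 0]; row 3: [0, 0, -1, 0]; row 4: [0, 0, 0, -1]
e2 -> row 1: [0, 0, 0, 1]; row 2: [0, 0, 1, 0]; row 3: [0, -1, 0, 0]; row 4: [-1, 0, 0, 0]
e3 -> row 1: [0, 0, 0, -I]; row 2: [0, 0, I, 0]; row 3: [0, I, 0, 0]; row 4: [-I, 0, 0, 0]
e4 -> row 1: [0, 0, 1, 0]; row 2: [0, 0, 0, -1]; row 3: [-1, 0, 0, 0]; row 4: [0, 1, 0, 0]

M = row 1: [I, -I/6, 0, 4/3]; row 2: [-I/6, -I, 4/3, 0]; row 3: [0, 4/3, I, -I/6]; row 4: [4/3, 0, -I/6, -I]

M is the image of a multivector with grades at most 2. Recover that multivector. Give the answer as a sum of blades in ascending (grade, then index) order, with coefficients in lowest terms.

Method: the blade images are trace-orthogonal — tr(rho(e_A) rho(e_B)^-1) = 4 if A = B and 0 otherwise — and rho(e_A)^-1 = (e_A)^2 * rho(e_A) with (e_A)^2 = +1 or -1, so the coefficient of e_A in the preimage is (e_A)^2 * tr(M rho(e_A))/4.
Nonzero projections over blades of grade <= 2: e12: (e12)^2 = +1, tr(M rho(e12)) = 16/3, coefficient 4/3; e23: (e23)^2 = -1, tr(M rho(e23)) = 4, coefficient -1; e34: (e34)^2 = -1, tr(M rho(e34)) = -2/3, coefficient 1/6. Every other blade of grade <= 2 projects to 0.
Answer: 4/3*e12 - e23 + 1/6*e34


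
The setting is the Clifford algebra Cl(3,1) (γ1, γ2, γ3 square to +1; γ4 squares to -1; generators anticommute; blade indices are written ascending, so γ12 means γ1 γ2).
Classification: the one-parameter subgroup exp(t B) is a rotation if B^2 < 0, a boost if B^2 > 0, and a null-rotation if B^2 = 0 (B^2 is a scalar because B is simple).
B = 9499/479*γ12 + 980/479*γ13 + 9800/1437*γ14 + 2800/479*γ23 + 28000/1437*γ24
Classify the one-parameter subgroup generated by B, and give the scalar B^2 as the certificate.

B^2 term by term: the squares give (9499/479)^2*(γ12)^2 + (980/479)^2*(γ13)^2 + (9800/1437)^2*(γ14)^2 + (2800/479)^2*(γ23)^2 + (28000/1437)^2*(γ24)^2 = 90231001/229441*(-1) + 960400/229441*(-1) + 96040000/2064969*(+1) + 7840000/229441*(-1) + 784000000/2064969*(+1) = -49/9 (each basis 2-blade squares to minus the product of its generators' squares); cross terms between blades sharing an index anticommute and cancel; the commuting (index-disjoint) pairs give grade-4 terms 2*c*c'*(blade product), which cancel blade by blade — γ1234: -54880000/688323 + 54880000/688323 = 0 — confirming B is simple. So B^2 = -49/9.
Answer: rotation, certificate B^2 = -49/9. Because -49/9 is invariant under every versor sandwich, the classification follows from its sign alone.


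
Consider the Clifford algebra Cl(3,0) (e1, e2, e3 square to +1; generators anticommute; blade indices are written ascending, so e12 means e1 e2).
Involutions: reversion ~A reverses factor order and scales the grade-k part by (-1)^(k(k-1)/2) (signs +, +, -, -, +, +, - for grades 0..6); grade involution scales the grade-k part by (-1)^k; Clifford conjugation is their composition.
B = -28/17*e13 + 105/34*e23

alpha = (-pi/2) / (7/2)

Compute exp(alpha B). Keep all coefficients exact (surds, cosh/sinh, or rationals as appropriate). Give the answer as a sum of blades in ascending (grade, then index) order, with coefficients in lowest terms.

B^2 term by term: the squares give (-28/17)^2*(e13)^2 + (105/34)^2*(e23)^2 = 784/289*(-1) + 11025/1156*(-1) = -49/4 (each basis 2-blade squares to minus the product of its generators' squares); cross terms between blades sharing an index anticommute and cancel. So B^2 = -49/4.
B^2 = -49/4 — since the square is negative, the closed form is circular: l = 7/2, alpha*l = -pi/2, so exp(alpha B) = cos(-pi/2) + (sin(-pi/2)/(7/2))*B = 0 + (-2/7)*B.
Answer: 8/17*e13 - 15/17*e23


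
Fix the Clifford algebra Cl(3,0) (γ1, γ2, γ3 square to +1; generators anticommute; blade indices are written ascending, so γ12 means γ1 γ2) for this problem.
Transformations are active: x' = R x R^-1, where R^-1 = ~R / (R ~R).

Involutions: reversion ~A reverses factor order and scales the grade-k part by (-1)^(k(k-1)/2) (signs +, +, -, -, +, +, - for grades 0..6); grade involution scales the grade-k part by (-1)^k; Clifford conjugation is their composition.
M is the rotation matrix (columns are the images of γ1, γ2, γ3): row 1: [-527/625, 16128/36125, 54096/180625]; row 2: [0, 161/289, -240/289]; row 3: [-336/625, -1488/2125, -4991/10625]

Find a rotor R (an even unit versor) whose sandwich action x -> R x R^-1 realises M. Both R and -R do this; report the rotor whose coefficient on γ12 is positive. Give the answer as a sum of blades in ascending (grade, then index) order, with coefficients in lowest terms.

Method: write R = a + b12*γ12 + b13*γ13 + b23*γ23 with a^2 + b12^2 + b13^2 + b23^2 = 1 (so R^-1 = ~R). Expanding the columns R e_j ~R gives tr M = 4a^2 - 1 and, from the antisymmetric part, M21 - M12 = -4a*b12, M13 - M31 = 4a*b13, M32 - M23 = -4a*b23.
Here tr M = -5461/7225, so a^2 = (1 + tr M)/4 = 441/7225 and a = ±21/85. Taking a = 21/85: M21 - M12 = -16128/36125, M13 - M31 = 6048/7225, M32 - M23 = 4704/36125, giving b12 = 192/425, b13 = 72/85, b23 = -56/425, i.e. R = 21/85 + 192/425*γ12 + 72/85*γ13 - 56/425*γ23.
Its γ12 coefficient is already positive.
Answer: 21/85 + 192/425*γ12 + 72/85*γ13 - 56/425*γ23. Why the constraint matters: R and -R act identically through the sandwich — M has trace -5461/7225 either way — so only the sign condition on γ12 picks one of the two preimages.


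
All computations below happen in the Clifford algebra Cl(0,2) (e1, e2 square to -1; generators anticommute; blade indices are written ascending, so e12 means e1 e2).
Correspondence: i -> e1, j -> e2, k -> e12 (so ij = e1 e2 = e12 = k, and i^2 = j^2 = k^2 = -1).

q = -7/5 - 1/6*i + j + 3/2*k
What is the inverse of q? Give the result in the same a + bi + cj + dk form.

In blades: q = -7/5 - 1/6*e1 + e2 + 3/2*e12.
With qbar = -7/5 + 1/6*e1 - e2 - 3/2*e12 (scalar fixed, mapped units negated), q qbar = 2357/450 (the sum of squared coefficients), so q^-1 = qbar / (2357/450) = -630/2357 + 75/2357*e1 - 450/2357*e2 - 675/2357*e12; translating back:
Answer: -630/2357 + 75/2357*i - 450/2357*j - 675/2357*k


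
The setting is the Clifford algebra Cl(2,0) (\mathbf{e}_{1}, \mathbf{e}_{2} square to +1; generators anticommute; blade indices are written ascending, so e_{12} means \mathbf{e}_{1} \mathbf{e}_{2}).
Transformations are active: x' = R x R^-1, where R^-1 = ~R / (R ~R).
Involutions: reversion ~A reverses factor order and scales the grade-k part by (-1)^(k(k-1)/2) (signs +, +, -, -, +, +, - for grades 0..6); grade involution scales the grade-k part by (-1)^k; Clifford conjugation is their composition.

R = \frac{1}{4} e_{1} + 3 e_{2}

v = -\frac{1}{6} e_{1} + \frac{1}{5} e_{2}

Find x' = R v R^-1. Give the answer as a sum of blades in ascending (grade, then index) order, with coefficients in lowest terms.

~R = \frac{1}{4} e_{1} + 3 e_{2}, and R ~R = \frac{145}{16}, so R^-1 = ~R / (\frac{145}{16}).
R v = \frac{67}{120} + \frac{11}{20} e_{12}
Answer: \frac{859}{4350} e_{1} + \frac{123}{725} e_{2}


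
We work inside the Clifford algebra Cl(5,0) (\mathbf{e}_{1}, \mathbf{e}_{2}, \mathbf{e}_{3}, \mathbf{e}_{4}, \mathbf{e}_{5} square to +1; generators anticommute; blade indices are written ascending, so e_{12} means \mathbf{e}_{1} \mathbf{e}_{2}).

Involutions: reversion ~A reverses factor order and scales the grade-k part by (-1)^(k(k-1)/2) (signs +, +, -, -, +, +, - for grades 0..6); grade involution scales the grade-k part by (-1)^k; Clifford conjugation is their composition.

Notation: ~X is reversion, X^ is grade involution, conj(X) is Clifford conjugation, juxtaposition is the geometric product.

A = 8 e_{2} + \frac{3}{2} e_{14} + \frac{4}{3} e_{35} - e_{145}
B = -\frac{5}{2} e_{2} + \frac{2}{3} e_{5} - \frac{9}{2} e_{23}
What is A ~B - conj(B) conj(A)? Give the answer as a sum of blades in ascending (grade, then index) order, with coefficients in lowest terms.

first term: -20 + \frac{332}{9} e_{3} - \frac{2}{3} e_{14} - \frac{2}{3} e_{25} + \frac{15}{4} e_{124} + e_{145} - \frac{10}{3} e_{235} + \frac{27}{4} e_{1234} + \frac{5}{2} e_{1245} - \frac{9}{2} e_{12345}
second term: -20 + \frac{316}{9} e_{3} + \frac{2}{3} e_{14} - \frac{34}{3} e_{25} + \frac{15}{4} e_{124} + e_{145} - \frac{10}{3} e_{235} - \frac{27}{4} e_{1234} + \frac{5}{2} e_{1245} - \frac{9}{2} e_{12345}
Answer: \frac{16}{9} e_{3} - \frac{4}{3} e_{14} + \frac{32}{3} e_{25} + \frac{27}{2} e_{1234}


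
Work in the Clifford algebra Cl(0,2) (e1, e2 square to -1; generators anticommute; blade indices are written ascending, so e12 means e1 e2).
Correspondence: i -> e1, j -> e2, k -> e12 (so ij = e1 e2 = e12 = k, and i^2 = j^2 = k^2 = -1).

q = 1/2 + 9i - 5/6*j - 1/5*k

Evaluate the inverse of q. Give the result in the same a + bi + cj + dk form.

In blades: q = 1/2 + 9*e1 - 5/6*e2 - 1/5*e12.
With qbar = 1/2 - 9*e1 + 5/6*e2 + 1/5*e12 (scalar fixed, mapped units negated), q qbar = 36893/450 (the sum of squared coefficients), so q^-1 = qbar / (36893/450) = 225/36893 - 4050/36893*e1 + 375/36893*e2 + 90/36893*e12; translating back:
Answer: 225/36893 - 4050/36893*i + 375/36893*j + 90/36893*k


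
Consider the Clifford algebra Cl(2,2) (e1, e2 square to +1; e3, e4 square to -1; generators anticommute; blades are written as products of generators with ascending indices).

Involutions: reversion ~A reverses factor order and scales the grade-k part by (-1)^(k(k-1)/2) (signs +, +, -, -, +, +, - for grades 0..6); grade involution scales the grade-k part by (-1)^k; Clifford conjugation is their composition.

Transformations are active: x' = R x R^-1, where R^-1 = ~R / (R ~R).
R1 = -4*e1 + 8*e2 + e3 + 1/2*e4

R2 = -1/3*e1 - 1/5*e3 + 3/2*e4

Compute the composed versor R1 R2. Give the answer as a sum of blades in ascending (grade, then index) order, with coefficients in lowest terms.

Distribute over the terms of R2 (each basis-blade product reordered to ascending indices, repeated generators contracted through their squares):
R1 (-1/3*e1) = 4/3 + 8/3*e1 e2 + 1/3*e1 e3 + 1/6*e1 e4
R1 (-1/5*e3) = 1/5 + 4/5*e1 e3 - 8/5*e2 e3 + 1/10*e3 e4
R1 (3/2*e4) = -3/4 - 6*e1 e4 + 12*e2 e4 + 3/2*e3 e4
Summing the partial products and collecting blades:
Answer: 47/60 + 8/3*e1 e2 + 17/15*e1 e3 - 35/6*e1 e4 - 8/5*e2 e3 + 12*e2 e4 + 8/5*e3 e4


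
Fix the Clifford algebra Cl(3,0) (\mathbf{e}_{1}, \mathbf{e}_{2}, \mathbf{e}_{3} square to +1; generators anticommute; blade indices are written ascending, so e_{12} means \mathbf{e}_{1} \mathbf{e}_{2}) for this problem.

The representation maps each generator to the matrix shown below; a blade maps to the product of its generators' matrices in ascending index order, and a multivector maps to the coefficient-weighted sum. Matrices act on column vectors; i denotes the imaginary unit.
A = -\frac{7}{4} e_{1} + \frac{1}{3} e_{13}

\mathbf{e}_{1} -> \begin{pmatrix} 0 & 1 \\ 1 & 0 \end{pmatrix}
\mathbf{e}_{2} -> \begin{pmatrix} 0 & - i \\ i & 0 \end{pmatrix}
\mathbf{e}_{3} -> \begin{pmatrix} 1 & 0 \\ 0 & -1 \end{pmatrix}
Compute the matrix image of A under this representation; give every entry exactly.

Bivector images (products of the table entries): rho(e_{13}) = rho(\mathbf{e}_{1})rho(\mathbf{e}_{3}) = \begin{pmatrix} 0 & -1 \\ 1 & 0 \end{pmatrix}.
M = (-\frac{7}{4})*rho(e_{1}) + (\frac{1}{3})*rho(e_{13}), summed entrywise:
Answer: \begin{pmatrix} 0 & - \frac{25}{12} \\ - \frac{17}{12} & 0 \end{pmatrix}


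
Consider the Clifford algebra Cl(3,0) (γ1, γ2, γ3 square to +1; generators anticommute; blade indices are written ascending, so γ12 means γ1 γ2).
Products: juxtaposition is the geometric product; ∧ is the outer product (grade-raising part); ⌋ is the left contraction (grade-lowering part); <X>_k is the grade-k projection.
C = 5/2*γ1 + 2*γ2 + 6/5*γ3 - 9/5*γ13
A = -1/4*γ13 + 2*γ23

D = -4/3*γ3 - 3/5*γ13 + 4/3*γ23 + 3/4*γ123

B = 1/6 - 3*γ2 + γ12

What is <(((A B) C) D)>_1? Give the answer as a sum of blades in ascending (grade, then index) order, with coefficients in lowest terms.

step 1: 6*γ3 - 49/24*γ13 + 1/12*γ23 - 3/4*γ123
step 2: 141/40 + 167/20*γ1 + 29/20*γ2 + 79/16*γ3 - 21/20*γ12 - 27/2*γ13 - 111/8*γ23 + 103/24*γ123
step 3: 287/480 + 36931/1440*γ1 - 47/60*γ2 - 8387/1200*γ3 + 70001/2880*γ12 - 18883/1200*γ13 + 10079/1200*γ23 + 38513/2400*γ123
step 4: 36931/1440*γ1 - 47/60*γ2 - 8387/1200*γ3
Answer: 36931/1440*γ1 - 47/60*γ2 - 8387/1200*γ3


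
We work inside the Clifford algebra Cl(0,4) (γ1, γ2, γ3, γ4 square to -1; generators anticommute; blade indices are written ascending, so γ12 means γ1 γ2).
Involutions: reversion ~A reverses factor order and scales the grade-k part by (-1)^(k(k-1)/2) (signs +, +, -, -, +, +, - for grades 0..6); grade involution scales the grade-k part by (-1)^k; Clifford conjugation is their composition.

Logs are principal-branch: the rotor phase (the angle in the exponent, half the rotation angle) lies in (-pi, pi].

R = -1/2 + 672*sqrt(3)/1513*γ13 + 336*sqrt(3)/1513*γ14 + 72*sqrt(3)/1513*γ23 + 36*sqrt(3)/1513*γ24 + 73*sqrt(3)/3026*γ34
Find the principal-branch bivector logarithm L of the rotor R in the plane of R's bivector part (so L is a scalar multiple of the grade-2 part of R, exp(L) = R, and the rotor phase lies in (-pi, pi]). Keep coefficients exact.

The scalar part of R is -1/2, so the principal-branch rotor phase is pinned; divide the bivector part by its sine to get the unit plane — L is the phase times that plane.
Concretely: cos(phase) = -1/2 gives phase = ±2*pi/3, and since phase/sin(phase) is even the sign is immaterial: L = (phase/sin(phase)) * <R>_2 = (4*sqrt(3)*pi/9) * <R>_2.
Answer: 896*pi/1513*γ13 + 448*pi/1513*γ14 + 96*pi/1513*γ23 + 48*pi/1513*γ24 + 146*pi/4539*γ34


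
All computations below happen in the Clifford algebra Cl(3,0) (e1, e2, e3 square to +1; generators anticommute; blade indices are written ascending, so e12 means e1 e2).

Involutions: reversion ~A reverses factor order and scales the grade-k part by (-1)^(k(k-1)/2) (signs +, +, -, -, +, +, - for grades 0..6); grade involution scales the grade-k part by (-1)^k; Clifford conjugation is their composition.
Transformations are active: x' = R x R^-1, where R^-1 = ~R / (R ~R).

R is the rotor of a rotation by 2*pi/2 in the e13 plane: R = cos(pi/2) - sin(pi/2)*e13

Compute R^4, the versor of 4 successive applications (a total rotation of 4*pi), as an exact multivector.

The rotor phase is half the rotation angle and phases add under composition, so 4 steps in the e13 plane accumulate phase 4*(pi/2) = 2*pi: R^4 = cos(2*pi) - sin(2*pi)*e13.
cos(2*pi) = 1 and sin(2*pi) = 0, so R^4 = 1. The total rotation 4*pi is 2 full turns, so every vector returns to itself, yet the rotor is +1, back on the identity sheet (an even number of 2*pi turns).
Answer: 1


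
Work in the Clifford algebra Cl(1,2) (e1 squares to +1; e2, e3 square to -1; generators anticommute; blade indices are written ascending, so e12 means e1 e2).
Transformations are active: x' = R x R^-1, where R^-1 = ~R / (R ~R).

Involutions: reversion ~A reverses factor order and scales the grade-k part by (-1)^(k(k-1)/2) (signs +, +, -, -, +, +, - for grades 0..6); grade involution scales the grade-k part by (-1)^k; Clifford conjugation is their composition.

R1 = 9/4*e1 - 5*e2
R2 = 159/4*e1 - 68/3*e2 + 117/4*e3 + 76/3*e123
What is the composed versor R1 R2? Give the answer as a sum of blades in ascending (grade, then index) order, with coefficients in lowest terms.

Distribute over the terms of R1 (each basis-blade product reordered to ascending indices, repeated generators contracted through their squares):
(9/4*e1) R2 = 1431/16 - 51*e12 + 1053/16*e13 + 57*e23
(-5*e2) R2 = -340/3 + 795/4*e12 - 380/3*e13 - 585/4*e23
Summing the partial products and collecting blades:
Answer: -1147/48 + 591/4*e12 - 2921/48*e13 - 357/4*e23


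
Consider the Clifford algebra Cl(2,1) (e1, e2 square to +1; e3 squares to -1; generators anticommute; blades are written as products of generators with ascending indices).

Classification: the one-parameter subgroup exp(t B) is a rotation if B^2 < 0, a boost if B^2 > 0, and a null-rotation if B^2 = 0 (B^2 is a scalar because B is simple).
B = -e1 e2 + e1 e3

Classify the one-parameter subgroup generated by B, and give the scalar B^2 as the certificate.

B^2 term by term: the squares give (-1)^2*(e1 e2)^2 + (1)^2*(e1 e3)^2 = 1*(-1) + 1*(+1) = 0 (each basis 2-blade squares to minus the product of its generators' squares); cross terms between blades sharing an index anticommute and cancel. So B^2 = 0.
Answer: null-rotation, certificate B^2 = 0. Check the certificate: B^2 = 0, and that sign is decisive whatever form B takes.


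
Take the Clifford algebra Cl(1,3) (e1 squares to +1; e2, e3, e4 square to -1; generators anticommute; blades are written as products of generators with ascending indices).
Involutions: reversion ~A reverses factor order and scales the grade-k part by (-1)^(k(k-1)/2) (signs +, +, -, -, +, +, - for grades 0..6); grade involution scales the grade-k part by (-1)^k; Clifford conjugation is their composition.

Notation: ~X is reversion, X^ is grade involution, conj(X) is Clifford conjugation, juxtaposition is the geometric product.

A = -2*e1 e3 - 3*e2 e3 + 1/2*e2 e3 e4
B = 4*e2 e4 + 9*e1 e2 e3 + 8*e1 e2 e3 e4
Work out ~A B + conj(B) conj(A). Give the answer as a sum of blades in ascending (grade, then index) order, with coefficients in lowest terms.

first term: -23*e1 - 18*e2 - 2*e3 - 57/2*e1 e4 - 16*e2 e4 + 12*e3 e4 - 8*e1 e2 e3 e4
second term: -23*e1 - 18*e2 - 2*e3 - 57/2*e1 e4 - 16*e2 e4 + 12*e3 e4 + 8*e1 e2 e3 e4
Answer: -46*e1 - 36*e2 - 4*e3 - 57*e1 e4 - 32*e2 e4 + 24*e3 e4


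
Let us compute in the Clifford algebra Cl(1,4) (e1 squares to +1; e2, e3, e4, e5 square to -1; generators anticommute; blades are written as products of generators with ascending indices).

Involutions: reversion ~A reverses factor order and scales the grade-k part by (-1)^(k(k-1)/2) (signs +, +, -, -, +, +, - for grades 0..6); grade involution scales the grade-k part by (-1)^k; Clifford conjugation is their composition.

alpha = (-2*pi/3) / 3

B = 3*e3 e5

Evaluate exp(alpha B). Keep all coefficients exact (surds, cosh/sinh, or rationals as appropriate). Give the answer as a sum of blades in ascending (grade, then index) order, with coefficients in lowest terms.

B^2 = (3)^2*(e3 e5)^2 = 9*(-1) = -9 (a basis 2-blade squares to minus the product of its generators' squares).
B^2 = -9 — B^2 < 0, so the exponential closes trigonometrically: l = 3, alpha*l = -2*pi/3, so exp(alpha B) = cos(-2*pi/3) + (sin(-2*pi/3)/3)*B = -1/2 + (-sqrt(3)/6)*B.
Answer: -1/2 - sqrt(3)/2*e3 e5


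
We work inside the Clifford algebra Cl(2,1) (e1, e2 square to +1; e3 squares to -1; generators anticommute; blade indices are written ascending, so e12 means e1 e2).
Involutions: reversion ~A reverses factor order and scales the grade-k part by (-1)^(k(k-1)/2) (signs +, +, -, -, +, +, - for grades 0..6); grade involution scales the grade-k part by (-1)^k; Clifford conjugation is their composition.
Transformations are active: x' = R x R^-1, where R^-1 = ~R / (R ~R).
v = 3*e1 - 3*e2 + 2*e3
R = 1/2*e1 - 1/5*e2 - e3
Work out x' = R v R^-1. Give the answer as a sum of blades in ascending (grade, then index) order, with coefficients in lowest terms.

~R = 1/2*e1 - 1/5*e2 - e3, and R ~R = -71/100, so R^-1 = ~R / (-71/100).
R v = 41/10 - 9/10*e12 + 4*e13 - 17/5*e23
Answer: -623/71*e1 + 377/71*e2 + 678/71*e3


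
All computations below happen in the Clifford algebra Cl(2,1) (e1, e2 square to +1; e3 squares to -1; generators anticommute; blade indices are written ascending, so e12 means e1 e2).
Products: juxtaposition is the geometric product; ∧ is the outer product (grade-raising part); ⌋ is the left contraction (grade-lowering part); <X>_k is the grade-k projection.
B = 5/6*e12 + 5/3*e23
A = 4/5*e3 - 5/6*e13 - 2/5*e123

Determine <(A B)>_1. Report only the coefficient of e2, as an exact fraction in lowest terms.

step 1: -2/3*e1 + 4/3*e2 + 1/3*e3 - 25/18*e12 - 25/36*e23 + 2/3*e123
step 2: -2/3*e1 + 4/3*e2 + 1/3*e3
Answer: 4/3


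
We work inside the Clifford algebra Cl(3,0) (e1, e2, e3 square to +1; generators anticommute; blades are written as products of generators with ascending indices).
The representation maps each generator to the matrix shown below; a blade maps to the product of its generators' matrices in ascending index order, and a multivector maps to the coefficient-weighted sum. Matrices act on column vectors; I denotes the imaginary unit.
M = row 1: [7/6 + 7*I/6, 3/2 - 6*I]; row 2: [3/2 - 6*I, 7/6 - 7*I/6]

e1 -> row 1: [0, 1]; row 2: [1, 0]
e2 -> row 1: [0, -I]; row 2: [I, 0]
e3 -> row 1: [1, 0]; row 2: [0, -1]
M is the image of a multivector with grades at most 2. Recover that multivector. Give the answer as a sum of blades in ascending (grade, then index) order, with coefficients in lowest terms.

Method: 1, rho(e1), rho(e2), rho(e3) form a trace-orthogonal basis of the 2x2 complex matrices (tr(X Y) = 2 if X = Y, else 0), so M = m0*1 + m1*rho(e1) + m2*rho(e2) + m3*rho(e3) with m0 = tr(M)/2 = 7/6, m1 = tr(M rho(e1))/2 = 3/2 - 6*I, m2 = tr(M rho(e2))/2 = 0, m3 = tr(M rho(e3))/2 = 7*I/6.
Multiplying table entries, the bivector images are rho(e1 e2) = I*rho(e3), rho(e1 e3) = -I*rho(e2), rho(e2 e3) = I*rho(e1); with real blade coefficients the real parts of m0..m3 are the coefficients of 1, e1, e2, e3 and the imaginary parts give the bivectors (e2 e3: Im m1, e1 e3: -Im m2, e1 e2: Im m3).
Answer: 7/6 + 3/2*e1 + 7/6*e1 e2 - 6*e2 e3


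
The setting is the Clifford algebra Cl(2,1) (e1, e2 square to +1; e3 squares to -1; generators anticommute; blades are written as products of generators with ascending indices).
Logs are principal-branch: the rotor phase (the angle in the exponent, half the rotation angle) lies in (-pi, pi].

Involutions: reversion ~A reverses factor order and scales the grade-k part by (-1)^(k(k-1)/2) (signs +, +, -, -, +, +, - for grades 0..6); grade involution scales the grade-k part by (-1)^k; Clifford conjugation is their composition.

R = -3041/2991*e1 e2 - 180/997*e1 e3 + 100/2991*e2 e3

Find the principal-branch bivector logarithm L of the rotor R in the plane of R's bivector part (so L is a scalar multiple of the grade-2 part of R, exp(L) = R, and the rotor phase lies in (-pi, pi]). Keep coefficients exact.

The scalar part of R is 0, which pins the rotor phase on the principal branch; dividing the bivector part by the sine of that phase recovers the unit plane, and L is the phase times that plane.
Concretely: cos(phase) = 0 gives phase = ±pi/2, and since phase/sin(phase) is even the sign is immaterial: L = (phase/sin(phase)) * <R>_2 = (pi/2) * <R>_2.
Answer: -3041*pi/5982*e1 e2 - 90*pi/997*e1 e3 + 50*pi/2991*e2 e3


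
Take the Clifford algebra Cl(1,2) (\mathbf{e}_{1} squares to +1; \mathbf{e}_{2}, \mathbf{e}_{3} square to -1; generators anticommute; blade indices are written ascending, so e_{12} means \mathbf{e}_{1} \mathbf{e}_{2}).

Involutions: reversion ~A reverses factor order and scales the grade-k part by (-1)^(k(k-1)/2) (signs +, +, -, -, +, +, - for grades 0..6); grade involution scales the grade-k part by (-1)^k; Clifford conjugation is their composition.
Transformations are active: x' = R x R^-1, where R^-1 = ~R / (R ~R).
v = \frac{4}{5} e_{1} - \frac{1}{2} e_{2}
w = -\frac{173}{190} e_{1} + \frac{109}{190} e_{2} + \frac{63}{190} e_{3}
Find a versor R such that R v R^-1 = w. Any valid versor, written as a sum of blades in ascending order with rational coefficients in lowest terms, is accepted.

Reasoning: v^2 = w^2 = \frac{39}{100} since conjugation preserves the quadratic form; R = v + w = -\frac{21}{190} e_{1} + \frac{7}{95} e_{2} + \frac{63}{190} e_{3} is then valid when invertible, keeping its own part and reversing (v - w)/2.
Answer: -\frac{21}{190} e_{1} + \frac{7}{95} e_{2} + \frac{63}{190} e_{3}


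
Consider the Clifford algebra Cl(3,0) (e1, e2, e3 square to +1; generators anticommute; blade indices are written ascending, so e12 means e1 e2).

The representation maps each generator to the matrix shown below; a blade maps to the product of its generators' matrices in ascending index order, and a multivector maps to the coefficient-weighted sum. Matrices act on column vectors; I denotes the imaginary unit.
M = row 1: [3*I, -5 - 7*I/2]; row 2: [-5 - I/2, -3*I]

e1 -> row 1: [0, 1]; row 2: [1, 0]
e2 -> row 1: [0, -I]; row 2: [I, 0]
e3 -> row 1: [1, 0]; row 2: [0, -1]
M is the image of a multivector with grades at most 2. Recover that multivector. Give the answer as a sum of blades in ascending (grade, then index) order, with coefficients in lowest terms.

Method: 1, rho(e1), rho(e2), rho(e3) form a trace-orthogonal basis of the 2x2 complex matrices (tr(X Y) = 2 if X = Y, else 0), so M = m0*1 + m1*rho(e1) + m2*rho(e2) + m3*rho(e3) with m0 = tr(M)/2 = 0, m1 = tr(M rho(e1))/2 = -5 - 2*I, m2 = tr(M rho(e2))/2 = 3/2, m3 = tr(M rho(e3))/2 = 3*I.
Multiplying table entries, the bivector images are rho(e12) = I*rho(e3), rho(e13) = -I*rho(e2), rho(e23) = I*rho(e1); with real blade coefficients the real parts of m0..m3 are the coefficients of 1, e1, e2, e3 and the imaginary parts give the bivectors (e23: Im m1, e13: -Im m2, e12: Im m3).
Answer: -5*e1 + 3/2*e2 + 3*e12 - 2*e23


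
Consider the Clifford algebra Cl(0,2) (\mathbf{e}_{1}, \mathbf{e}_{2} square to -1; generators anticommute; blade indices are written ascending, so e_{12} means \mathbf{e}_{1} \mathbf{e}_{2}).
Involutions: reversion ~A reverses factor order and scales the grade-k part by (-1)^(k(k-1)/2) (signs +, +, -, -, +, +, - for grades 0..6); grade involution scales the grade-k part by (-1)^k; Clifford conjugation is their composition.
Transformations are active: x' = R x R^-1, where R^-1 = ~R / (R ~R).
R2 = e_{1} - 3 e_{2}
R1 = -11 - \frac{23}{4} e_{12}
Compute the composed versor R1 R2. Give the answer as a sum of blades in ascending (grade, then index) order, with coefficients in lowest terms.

Distribute over the terms of R1 (each basis-blade product reordered to ascending indices, repeated generators contracted through their squares):
(-11) R2 = -11 e_{1} + 33 e_{2}
(-\frac{23}{4} e_{12}) R2 = -\frac{69}{4} e_{1} - \frac{23}{4} e_{2}
Summing the partial products and collecting blades:
Answer: -\frac{113}{4} e_{1} + \frac{109}{4} e_{2}


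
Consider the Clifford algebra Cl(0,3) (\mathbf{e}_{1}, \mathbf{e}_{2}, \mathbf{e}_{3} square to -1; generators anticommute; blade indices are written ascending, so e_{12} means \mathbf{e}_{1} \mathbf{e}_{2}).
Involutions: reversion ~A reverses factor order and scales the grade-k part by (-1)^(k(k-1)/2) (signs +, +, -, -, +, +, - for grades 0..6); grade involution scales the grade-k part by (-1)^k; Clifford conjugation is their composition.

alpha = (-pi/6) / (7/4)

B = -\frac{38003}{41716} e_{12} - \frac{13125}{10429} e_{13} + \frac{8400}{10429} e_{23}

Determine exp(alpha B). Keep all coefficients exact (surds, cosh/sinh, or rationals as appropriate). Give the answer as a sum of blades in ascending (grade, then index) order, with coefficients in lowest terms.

B^2 term by term: the squares give (-\frac{38003}{41716})^2*(e_{12})^2 + (-\frac{13125}{10429})^2*(e_{13})^2 + (\frac{8400}{10429})^2*(e_{23})^2 = \frac{1444228009}{1740224656}*(-1) + \frac{172265625}{108764041}*(-1) + \frac{70560000}{108764041}*(-1) = -\frac{49}{16} (each basis 2-blade squares to minus the product of its generators' squares); cross terms between blades sharing an index anticommute and cancel. So B^2 = -\frac{49}{16}.
B^2 = -\frac{49}{16} — since the square is negative, the closed form is circular: l = \frac{7}{4}, alpha*l = - \frac{\pi}{6}, so exp(alpha B) = cos(- \frac{\pi}{6}) + (sin(- \frac{\pi}{6})/(\frac{7}{4}))*B = \frac{\sqrt{3}}{2} + (- \frac{2}{7})*B.
Answer: \frac{\sqrt{3}}{2} + \frac{5429}{20858} e_{12} + \frac{3750}{10429} e_{13} - \frac{2400}{10429} e_{23}


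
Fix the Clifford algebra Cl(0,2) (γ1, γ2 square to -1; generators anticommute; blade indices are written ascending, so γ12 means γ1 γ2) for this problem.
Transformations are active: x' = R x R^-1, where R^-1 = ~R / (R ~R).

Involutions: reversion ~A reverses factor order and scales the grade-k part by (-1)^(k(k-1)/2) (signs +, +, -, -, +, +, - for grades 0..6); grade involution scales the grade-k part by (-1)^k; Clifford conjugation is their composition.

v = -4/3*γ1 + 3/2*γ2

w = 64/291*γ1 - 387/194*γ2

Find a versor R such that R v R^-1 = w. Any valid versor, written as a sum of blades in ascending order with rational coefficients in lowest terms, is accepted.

A norm check does it: q(v) = q(w) = -145/36, hence R = v + w = -108/97*γ1 - 48/97*γ2 realises the map — parallel part kept, (v - w)/2 negated, v carried to w.
Answer: -108/97*γ1 - 48/97*γ2


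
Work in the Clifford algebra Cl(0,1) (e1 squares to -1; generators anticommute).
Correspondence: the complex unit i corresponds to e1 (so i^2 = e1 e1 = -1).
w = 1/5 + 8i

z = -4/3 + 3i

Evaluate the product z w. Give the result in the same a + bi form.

In blades: z = -4/3 + 3*e1, w = 1/5 + 8*e1.
Distribute z over w term by term (generator squares from the signature, products reordered to ascending indices): (-4/3)*w = -4/15 - 32/3*e1; (3*e1)*w = -24 + 3/5*e1.
Sum: -364/15 - 151/15*e1; translating back through the correspondence:
Answer: -364/15 - 151/15*i


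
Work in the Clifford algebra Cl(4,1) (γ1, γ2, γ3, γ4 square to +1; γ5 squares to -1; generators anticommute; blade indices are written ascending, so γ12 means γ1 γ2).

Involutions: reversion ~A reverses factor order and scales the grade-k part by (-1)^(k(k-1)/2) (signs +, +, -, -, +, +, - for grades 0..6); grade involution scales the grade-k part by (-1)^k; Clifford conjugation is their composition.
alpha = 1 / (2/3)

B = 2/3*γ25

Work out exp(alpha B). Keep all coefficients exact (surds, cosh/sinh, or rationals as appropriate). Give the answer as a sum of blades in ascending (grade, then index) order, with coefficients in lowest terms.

B^2 = (2/3)^2*(γ25)^2 = 4/9*(+1) = 4/9 (a basis 2-blade squares to minus the product of its generators' squares).
B^2 = 4/9 — since the square is positive, the closed form is hyperbolic: l = 2/3, alpha*l = 1, so exp(alpha B) = cosh(1) + (sinh(1)/(2/3))*B = cosh(1) + (3*sinh(1)/2)*B.
Answer: cosh(1) + sinh(1)*γ25


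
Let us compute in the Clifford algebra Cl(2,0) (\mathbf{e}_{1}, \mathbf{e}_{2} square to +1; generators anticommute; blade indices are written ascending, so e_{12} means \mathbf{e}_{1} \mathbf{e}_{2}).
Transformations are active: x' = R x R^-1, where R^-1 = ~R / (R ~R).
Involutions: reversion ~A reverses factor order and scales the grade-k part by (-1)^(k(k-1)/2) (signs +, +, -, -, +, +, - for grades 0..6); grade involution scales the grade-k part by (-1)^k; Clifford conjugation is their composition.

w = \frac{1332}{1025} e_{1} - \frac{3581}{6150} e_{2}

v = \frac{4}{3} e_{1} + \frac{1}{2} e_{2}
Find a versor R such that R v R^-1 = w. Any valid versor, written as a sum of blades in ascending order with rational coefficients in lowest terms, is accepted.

Key observation: q(v) = q(w) = \frac{73}{36} (sandwiches preserve the norm), so R = v + w = \frac{8096}{3075} e_{1} - \frac{253}{3075} e_{2} works whenever it is invertible — the component of v along it is kept and (v - w)/2 reverses, sending v to w.
Answer: \frac{8096}{3075} e_{1} - \frac{253}{3075} e_{2}


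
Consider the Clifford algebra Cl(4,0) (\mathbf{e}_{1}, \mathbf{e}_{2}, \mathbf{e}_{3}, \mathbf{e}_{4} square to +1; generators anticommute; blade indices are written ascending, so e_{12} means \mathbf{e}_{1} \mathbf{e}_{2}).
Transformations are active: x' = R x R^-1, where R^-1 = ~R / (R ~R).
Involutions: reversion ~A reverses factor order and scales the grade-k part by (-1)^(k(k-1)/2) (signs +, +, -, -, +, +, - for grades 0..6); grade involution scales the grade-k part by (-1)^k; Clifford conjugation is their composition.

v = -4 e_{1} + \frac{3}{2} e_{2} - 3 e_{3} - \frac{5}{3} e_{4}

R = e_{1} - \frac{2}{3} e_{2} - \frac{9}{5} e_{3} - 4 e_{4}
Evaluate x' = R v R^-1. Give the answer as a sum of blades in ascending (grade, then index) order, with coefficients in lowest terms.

~R = e_{1} - \frac{2}{3} e_{2} - \frac{9}{5} e_{3} - 4 e_{4}, and R ~R = \frac{4654}{225}, so R^-1 = ~R / (\frac{4654}{225}).
R v = \frac{106}{15} - \frac{7}{6} e_{12} - \frac{51}{5} e_{13} - \frac{53}{3} e_{14} + \frac{47}{10} e_{23} + \frac{64}{9} e_{24} - 9 e_{34}
Answer: \frac{10898}{2327} e_{1} - \frac{9101}{4654} e_{2} + \frac{4119}{2327} e_{3} - \frac{7445}{6981} e_{4}


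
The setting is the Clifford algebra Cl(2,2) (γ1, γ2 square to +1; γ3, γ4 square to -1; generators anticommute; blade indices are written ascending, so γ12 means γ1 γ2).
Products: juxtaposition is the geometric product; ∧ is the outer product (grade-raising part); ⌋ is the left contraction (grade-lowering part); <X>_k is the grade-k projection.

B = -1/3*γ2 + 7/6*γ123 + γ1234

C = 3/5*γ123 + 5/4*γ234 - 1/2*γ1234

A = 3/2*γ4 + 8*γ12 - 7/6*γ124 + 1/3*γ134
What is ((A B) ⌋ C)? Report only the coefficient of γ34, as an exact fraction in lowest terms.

step 1: -8/3*γ1 - 1/3*γ2 - 49/6*γ3 - 7/18*γ14 + 8/9*γ24 - 337/36*γ34 + 3/2*γ123 - 67/36*γ1234
step 2: 659/360 + 1685/144*γ2 - 10/9*γ3 - 3/4*γ4 + 79/360*γ12 + 29/45*γ13 - 253/180*γ23 - 245/24*γ24 - 5/12*γ34 - 49/12*γ124 - 1/6*γ134 + 4/3*γ234
Answer: -5/12


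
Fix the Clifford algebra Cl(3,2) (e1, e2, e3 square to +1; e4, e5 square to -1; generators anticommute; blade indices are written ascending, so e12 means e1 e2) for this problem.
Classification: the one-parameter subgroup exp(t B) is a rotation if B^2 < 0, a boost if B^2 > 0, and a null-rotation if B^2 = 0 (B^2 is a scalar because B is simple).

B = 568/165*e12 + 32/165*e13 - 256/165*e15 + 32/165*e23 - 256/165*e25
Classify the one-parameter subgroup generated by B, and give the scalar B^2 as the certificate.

B^2 term by term: the squares give (568/165)^2*(e12)^2 + (32/165)^2*(e13)^2 + (-256/165)^2*(e15)^2 + (32/165)^2*(e23)^2 + (-256/165)^2*(e25)^2 = 322624/27225*(-1) + 1024/27225*(-1) + 65536/27225*(+1) + 1024/27225*(-1) + 65536/27225*(+1) = -64/9 (each basis 2-blade squares to minus the product of its generators' squares); cross terms between blades sharing an index anticommute and cancel; the commuting (index-disjoint) pairs give grade-4 terms 2*c*c'*(blade product), which cancel blade by blade — e1235: 16384/27225 - 16384/27225 = 0 — confirming B is simple. So B^2 = -64/9.
Answer: rotation, certificate B^2 = -64/9. Certificate logic: -64/9 is a conjugation-invariant scalar, so its sign fixes rotation versus boost versus null-rotation outright.


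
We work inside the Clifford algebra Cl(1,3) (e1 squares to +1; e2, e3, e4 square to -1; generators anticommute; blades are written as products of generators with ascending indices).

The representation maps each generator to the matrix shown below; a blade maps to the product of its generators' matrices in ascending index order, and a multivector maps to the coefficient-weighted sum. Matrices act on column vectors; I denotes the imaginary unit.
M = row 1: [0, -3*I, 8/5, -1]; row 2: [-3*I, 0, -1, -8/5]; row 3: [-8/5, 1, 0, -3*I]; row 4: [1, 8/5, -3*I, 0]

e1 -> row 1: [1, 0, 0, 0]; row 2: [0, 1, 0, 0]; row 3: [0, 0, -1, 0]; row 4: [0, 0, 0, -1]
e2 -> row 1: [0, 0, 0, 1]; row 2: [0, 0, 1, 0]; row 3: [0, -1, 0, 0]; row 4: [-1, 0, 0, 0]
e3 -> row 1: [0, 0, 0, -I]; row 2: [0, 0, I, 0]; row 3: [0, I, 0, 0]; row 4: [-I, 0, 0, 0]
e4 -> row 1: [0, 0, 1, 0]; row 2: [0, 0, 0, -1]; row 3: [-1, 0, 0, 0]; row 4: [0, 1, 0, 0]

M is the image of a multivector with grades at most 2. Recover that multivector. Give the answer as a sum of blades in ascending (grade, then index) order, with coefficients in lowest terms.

Method: the blade images are trace-orthogonal — tr(rho(e_A) rho(e_B)^-1) = 4 if A = B and 0 otherwise — and rho(e_A)^-1 = (e_A)^2 * rho(e_A) with (e_A)^2 = +1 or -1, so the coefficient of e_A in the preimage is (e_A)^2 * tr(M rho(e_A))/4.
Nonzero projections over blades of grade <= 2: e2: (e2)^2 = -1, tr(M rho(e2)) = 4, coefficient -1; e4: (e4)^2 = -1, tr(M rho(e4)) = -32/5, coefficient 8/5; e3 e4: (e3 e4)^2 = -1, tr(M rho(e3 e4)) = -12, coefficient 3. Every other blade of grade <= 2 projects to 0.
Answer: -e2 + 8/5*e4 + 3*e3 e4


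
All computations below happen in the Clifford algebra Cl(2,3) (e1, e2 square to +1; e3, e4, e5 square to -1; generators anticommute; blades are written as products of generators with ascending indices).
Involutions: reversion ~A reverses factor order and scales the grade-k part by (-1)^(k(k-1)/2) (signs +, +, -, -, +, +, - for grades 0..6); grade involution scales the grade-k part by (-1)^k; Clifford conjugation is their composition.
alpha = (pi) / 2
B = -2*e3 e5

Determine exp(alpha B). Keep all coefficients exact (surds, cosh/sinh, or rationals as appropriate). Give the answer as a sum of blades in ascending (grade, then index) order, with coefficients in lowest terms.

B^2 = (-2)^2*(e3 e5)^2 = 4*(-1) = -4 (a basis 2-blade squares to minus the product of its generators' squares).
B^2 = -4 — a negative square means the series sums to a rotation: l = 2, alpha*l = pi, so exp(alpha B) = cos(pi) + (sin(pi)/2)*B = -1 + (0)*B.
Answer: -1
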